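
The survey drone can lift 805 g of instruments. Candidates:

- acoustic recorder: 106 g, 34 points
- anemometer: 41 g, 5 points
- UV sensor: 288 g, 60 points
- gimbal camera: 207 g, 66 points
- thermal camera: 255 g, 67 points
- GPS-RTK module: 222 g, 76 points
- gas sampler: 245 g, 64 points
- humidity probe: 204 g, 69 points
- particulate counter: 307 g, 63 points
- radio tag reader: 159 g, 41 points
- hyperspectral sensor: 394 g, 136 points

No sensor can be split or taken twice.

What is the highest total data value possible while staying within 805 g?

Density check — hyperspectral sensor 0.35, GPS-RTK module 0.34, humidity probe 0.34, acoustic recorder 0.32 are the best per g.
Greedy by ratio would take acoustic recorder + anemometer + GPS-RTK module + hyperspectral sensor: 763 g used, total 251.
Reworking the packing: gimbal camera + humidity probe + hyperspectral sensor uses 805 g and improves the total to 271.
No other feasible combination exceeds 271.

271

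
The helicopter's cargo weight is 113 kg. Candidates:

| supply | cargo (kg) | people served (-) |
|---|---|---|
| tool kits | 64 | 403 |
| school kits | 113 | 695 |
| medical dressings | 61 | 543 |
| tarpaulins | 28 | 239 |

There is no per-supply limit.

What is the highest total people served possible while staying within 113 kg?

Filling by ratio: medical dressings + tarpaulins for 782, with 24 kg left unused.
The 61 kg tied up in medical dressings is better spent on 3×tarpaulins — total rises to 956 (112 kg).

956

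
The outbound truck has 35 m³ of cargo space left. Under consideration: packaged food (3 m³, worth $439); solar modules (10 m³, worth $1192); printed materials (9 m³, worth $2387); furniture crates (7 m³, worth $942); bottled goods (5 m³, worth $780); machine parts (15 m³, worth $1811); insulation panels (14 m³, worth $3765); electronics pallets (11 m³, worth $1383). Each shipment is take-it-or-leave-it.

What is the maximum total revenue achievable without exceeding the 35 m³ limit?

7874

Ranking by ratio (revenue/m³): insulation panels 268.93, printed materials 265.22, bottled goods 156.00, packaged food 146.33.
Taking the top-ratio shipments first gives packaged food + printed materials + bottled goods + insulation panels for 7371 (31 m³).
Replace packaged food with furniture crates: the trade gains 503 net, giving 7874 at 35 m³.
The closest alternative, printed materials + insulation panels + electronics pallets, reaches only 7535.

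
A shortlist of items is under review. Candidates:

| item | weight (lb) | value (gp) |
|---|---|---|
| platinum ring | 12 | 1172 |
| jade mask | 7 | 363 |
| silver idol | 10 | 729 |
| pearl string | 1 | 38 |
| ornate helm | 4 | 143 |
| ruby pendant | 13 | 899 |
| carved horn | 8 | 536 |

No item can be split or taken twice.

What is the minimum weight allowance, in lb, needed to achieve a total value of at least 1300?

Look for the lowest-weight combination reaching 1300.
Taking platinum ring + ornate helm gives 1315 (≥ 1300) for 16 lb.
No combination under 16 lb hits 1300.

16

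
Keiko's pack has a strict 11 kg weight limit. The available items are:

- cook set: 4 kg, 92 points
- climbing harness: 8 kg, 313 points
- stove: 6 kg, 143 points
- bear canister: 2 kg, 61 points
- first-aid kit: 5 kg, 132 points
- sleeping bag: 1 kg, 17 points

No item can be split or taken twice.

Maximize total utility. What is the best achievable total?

391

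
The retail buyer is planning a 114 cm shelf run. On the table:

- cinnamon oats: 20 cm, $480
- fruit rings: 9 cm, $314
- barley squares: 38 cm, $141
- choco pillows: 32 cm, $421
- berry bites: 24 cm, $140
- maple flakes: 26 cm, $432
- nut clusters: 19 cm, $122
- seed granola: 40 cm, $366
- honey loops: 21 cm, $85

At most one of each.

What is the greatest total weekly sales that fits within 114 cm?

The ratio heuristic lands on cinnamon oats + fruit rings + choco pillows + maple flakes + nut clusters (1769) but leaves 8 cm idle.
The 19 cm tied up in nut clusters is better spent on berry bites — total rises to 1787 (111 cm).
Runner-up cinnamon oats + fruit rings + choco pillows + maple flakes + nut clusters tops out at 1769.

1787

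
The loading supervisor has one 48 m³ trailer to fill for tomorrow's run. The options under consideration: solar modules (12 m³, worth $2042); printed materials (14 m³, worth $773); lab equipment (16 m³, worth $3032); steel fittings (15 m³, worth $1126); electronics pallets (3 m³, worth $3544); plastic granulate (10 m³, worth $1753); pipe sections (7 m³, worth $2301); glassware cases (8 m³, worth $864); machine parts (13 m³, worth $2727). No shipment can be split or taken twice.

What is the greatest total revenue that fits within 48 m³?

Ranking by ratio (revenue/m³): electronics pallets 1181.33, pipe sections 328.71, machine parts 209.77.
Greedy by ratio would take lab equipment + electronics pallets + pipe sections + glassware cases + machine parts: 47 m³ used, total 12468.
The 21 m³ tied up in glassware cases and machine parts is better spent on solar modules + plastic granulate — total rises to 12672 (48 m³).

12672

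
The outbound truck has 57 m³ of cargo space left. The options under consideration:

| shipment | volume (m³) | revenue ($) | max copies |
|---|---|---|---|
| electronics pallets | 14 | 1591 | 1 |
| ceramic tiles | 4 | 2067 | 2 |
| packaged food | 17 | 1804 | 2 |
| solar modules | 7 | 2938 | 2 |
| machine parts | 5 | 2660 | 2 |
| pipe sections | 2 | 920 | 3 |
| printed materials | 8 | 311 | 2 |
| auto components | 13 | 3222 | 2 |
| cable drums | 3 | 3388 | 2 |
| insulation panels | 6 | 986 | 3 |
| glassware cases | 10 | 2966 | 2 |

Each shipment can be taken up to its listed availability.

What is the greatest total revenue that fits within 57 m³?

28088

Density check — cable drums 1129.33, machine parts 532.00, ceramic tiles 516.75 are the best per m³.
The ratio heuristic lands on 2×ceramic tiles + 2×solar modules + 2×machine parts + 3×pipe sections + 2×cable drums + glassware cases (27832) but leaves 3 m³ idle.
Dropping glassware cases frees 10 m³; slotting in auto components (13 m³) lifts the total to 28088 at 57 m³.
No other feasible combination exceeds 28088.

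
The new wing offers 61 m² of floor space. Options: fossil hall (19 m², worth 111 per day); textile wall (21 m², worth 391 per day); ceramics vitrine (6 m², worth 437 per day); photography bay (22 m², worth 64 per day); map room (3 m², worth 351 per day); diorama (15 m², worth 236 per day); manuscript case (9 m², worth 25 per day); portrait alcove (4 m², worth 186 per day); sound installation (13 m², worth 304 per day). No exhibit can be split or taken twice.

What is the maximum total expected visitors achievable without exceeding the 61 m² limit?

Density check — map room 117.00, ceramics vitrine 72.83, portrait alcove 46.50, sound installation 23.38 are the best per m².
Taking the top-ratio exhibits first gives textile wall + ceramics vitrine + map room + manuscript case + portrait alcove + sound installation for 1694 (56 m²).
The 13 m² tied up in manuscript case and portrait alcove is better spent on diorama — total rises to 1719 (58 m²).
Next best is textile wall + ceramics vitrine + map room + manuscript case + portrait alcove + sound installation at 1694 (56 m²) — short by 25.

1719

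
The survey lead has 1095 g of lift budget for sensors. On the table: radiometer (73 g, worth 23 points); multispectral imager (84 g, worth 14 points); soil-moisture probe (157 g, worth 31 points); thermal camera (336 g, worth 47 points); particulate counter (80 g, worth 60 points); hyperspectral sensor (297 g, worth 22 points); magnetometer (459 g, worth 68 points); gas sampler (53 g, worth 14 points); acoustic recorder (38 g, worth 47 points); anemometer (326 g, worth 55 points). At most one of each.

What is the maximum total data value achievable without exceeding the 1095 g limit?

277

By data value per g: acoustic recorder 1.24, particulate counter 0.75, radiometer 0.32 lead.
The ratio heuristic lands on radiometer + multispectral imager + soil-moisture probe + particulate counter + gas sampler + acoustic recorder + anemometer (244) but leaves 284 g idle.
Dropping gas sampler frees 53 g; slotting in thermal camera (336 g) lifts the total to 277 at 1094 g.
Radiometer + soil-moisture probe + thermal camera + particulate counter + gas sampler + acoustic recorder + anemometer matches that 277 at 1063 g; no feasible combination exceeds it.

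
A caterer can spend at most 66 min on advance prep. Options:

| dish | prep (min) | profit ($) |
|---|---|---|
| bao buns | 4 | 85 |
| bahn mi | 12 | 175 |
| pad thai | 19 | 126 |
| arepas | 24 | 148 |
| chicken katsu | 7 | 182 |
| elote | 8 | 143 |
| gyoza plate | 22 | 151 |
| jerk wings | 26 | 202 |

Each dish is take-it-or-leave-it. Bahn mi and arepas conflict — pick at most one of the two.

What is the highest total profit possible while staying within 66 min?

By profit per min: chicken katsu 26.00, bao buns 21.25, elote 17.88 lead.
Taking bao buns + bahn mi + chicken katsu + elote + jerk wings: 57 min used, 787 in profit.

787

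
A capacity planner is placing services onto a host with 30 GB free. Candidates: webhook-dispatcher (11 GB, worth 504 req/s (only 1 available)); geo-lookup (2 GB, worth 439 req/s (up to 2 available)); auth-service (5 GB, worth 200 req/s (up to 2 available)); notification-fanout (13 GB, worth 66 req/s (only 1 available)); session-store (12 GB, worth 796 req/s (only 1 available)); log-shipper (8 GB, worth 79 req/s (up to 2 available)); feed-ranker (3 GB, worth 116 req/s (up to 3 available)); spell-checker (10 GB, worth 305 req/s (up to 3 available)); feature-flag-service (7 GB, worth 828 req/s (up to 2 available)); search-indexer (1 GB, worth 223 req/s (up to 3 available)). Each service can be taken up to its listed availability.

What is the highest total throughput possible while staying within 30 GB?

3551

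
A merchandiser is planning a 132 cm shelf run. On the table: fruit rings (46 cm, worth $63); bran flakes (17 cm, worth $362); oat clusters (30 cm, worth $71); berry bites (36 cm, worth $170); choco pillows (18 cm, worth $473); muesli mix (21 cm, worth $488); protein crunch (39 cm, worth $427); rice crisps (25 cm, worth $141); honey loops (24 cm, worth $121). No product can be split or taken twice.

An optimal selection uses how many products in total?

Best achievable weekly sales is 1920.
For example bran flakes + berry bites + choco pillows + muesli mix + protein crunch achieves it, using 131 cm.
All optima have 5 products.

5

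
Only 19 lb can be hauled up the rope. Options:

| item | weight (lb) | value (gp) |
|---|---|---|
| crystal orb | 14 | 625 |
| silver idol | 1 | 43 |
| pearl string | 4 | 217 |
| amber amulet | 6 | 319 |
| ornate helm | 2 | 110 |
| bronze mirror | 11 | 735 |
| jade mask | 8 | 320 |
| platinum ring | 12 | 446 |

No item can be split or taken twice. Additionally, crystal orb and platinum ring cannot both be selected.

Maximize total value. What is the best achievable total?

1164

Ranking by ratio (value/lb): bronze mirror 66.82, ornate helm 55.00, pearl string 54.25, amber amulet 53.17.
A density-first pass picks silver idol + pearl string + ornate helm + bronze mirror — 1105 at 18 lb.
Dropping silver idol and pearl string frees 5 lb; slotting in amber amulet (6 lb) lifts the total to 1164 at 19 lb.
An exhaustive check of the 256 subsets confirms 1164.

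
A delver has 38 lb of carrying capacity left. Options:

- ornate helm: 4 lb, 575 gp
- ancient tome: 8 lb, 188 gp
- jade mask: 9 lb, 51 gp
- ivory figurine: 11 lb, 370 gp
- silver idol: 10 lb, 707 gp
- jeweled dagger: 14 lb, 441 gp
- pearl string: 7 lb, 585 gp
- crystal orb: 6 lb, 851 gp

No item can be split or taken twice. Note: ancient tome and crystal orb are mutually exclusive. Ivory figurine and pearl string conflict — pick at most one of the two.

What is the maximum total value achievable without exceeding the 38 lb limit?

Best packing: ornate helm + jade mask + silver idol + pearl string + crystal orb — 36 lb, 2769 total.

2769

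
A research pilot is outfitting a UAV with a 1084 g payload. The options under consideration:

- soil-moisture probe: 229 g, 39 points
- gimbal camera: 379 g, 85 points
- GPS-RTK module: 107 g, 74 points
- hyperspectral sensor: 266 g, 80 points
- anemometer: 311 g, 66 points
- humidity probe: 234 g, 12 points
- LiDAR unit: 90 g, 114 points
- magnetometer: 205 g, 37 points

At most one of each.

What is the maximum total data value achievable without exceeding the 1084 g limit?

Ranking by ratio (data value/g): LiDAR unit 1.27, GPS-RTK module 0.69, hyperspectral sensor 0.30, gimbal camera 0.22.
The ratio heuristic lands on gimbal camera + GPS-RTK module + hyperspectral sensor + LiDAR unit + magnetometer (390) but leaves 37 g idle.
Dropping magnetometer frees 205 g; slotting in soil-moisture probe (229 g) lifts the total to 392 at 1071 g.

392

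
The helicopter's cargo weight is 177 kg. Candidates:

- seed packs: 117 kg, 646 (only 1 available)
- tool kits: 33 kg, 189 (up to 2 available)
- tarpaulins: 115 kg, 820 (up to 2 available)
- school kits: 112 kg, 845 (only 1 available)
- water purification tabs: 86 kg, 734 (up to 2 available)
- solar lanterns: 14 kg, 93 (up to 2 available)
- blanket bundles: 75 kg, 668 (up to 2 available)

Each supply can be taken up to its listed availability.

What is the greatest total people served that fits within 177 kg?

1495

A density-first pass picks solar lanterns + 2×blanket bundles — 1429 at 164 kg.
Replace blanket bundles with water purification tabs: the trade gains 66 net, giving 1495 at 175 kg.
The spare 2 kg is too small for any remaining supply, and no exchange beats 1495.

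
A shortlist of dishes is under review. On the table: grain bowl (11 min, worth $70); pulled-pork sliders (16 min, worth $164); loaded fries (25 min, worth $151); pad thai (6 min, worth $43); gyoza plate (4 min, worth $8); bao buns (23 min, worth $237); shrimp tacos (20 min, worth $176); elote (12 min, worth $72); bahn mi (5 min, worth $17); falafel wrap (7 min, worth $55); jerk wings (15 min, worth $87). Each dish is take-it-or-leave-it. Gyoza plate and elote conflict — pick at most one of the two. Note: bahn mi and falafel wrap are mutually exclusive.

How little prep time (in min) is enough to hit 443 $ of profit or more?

Look for the lowest-prep combination reaching 443.
pulled-pork sliders + pad thai + bao buns reaches 444 using 45 min.
Any bundle with less than 45 min falls short of 443.

45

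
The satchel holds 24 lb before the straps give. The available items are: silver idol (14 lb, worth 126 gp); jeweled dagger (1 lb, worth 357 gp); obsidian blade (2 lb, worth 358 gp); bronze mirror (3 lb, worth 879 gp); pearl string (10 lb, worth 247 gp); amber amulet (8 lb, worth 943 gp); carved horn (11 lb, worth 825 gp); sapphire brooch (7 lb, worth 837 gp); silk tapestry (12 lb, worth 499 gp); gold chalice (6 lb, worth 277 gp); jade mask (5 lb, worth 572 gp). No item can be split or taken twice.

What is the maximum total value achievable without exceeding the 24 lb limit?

Greedy by ratio would take jeweled dagger + obsidian blade + bronze mirror + amber amulet + sapphire brooch: 21 lb used, total 3374.
Dropping obsidian blade frees 2 lb; slotting in jade mask (5 lb) lifts the total to 3588 at 24 lb.
Next best is jeweled dagger + obsidian blade + bronze mirror + amber amulet + sapphire brooch at 3374 (21 lb) — short by 214.

3588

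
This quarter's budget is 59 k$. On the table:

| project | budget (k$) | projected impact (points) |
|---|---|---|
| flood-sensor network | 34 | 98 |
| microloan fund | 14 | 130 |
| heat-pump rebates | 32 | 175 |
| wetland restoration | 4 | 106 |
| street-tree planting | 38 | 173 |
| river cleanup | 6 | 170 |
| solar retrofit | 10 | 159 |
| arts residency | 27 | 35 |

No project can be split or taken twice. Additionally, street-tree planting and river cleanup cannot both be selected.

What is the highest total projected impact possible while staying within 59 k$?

610

Ranking by ratio (projected impact/k$): river cleanup 28.33, wetland restoration 26.50, solar retrofit 15.90.
Greedy by ratio would take microloan fund + wetland restoration + river cleanup + solar retrofit: 34 k$ used, total 565.
The 14 k$ tied up in microloan fund is better spent on heat-pump rebates — total rises to 610 (52 k$).
Next best is microloan fund + heat-pump rebates + wetland restoration + river cleanup at 581 (56 k$) — short by 29.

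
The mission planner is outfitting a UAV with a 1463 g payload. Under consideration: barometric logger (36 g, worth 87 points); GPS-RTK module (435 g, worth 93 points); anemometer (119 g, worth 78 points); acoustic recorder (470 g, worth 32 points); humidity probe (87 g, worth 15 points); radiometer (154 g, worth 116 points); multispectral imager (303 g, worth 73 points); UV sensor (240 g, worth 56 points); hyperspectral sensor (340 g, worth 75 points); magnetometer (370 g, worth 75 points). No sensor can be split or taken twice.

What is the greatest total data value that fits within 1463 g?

524

By data value per g: barometric logger 2.42, radiometer 0.75, anemometer 0.66 lead.
A density-first pass picks barometric logger + anemometer + humidity probe + radiometer + multispectral imager + UV sensor + hyperspectral sensor — 500 at 1279 g.
But barometric logger + GPS-RTK module + anemometer + radiometer + hyperspectral sensor + magnetometer fits in 1454 g and reaches 524.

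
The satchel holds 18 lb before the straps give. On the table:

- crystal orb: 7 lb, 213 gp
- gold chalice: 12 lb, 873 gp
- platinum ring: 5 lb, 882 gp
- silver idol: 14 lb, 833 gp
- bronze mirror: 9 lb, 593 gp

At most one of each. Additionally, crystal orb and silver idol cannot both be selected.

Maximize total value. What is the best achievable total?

The ratio ordering already packs tightly: gold chalice + platinum ring, 17 lb, 1755.

1755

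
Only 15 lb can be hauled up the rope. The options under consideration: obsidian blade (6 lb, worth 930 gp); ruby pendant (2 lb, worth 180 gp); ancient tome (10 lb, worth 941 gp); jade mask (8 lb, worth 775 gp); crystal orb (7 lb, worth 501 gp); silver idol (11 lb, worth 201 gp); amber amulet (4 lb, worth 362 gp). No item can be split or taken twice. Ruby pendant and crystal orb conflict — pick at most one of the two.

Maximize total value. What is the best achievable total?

1705

By value per lb: obsidian blade 155.00, jade mask 96.88, ancient tome 94.10, amber amulet 90.50 lead.
Obsidian blade + jade mask uses 14 of the 15 lb and totals 1705.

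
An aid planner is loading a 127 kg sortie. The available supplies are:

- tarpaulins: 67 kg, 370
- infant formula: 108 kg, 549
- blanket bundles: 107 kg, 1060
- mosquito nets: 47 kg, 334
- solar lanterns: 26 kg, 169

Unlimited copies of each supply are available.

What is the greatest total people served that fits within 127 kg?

Taking blanket bundles: 107 kg used, 1060 in people served.

1060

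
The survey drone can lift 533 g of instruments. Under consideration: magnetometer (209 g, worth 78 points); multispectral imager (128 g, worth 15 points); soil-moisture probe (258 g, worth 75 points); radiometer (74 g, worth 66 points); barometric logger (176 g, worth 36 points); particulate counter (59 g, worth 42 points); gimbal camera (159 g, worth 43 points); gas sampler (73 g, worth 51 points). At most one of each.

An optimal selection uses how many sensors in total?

Optimal total is 238.
For example magnetometer + radiometer + gimbal camera + gas sampler achieves it, using 515 g.
All optima have 4 sensors.

4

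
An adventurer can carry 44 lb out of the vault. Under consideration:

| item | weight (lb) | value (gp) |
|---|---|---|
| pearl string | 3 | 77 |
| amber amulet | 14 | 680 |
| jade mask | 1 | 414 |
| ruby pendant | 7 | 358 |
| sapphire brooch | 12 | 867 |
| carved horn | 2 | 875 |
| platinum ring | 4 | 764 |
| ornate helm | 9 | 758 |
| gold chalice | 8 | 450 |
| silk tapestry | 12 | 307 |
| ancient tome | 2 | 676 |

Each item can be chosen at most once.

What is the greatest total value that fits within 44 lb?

A density-first pass picks pearl string + jade mask + sapphire brooch + carved horn + platinum ring + ornate helm + gold chalice + ancient tome — 4881 at 41 lb.
Dropping pearl string and gold chalice frees 11 lb; slotting in amber amulet (14 lb) lifts the total to 5034 at 44 lb.
Next best is pearl string + jade mask + sapphire brooch + carved horn + platinum ring + ornate helm + gold chalice + ancient tome at 4881 (41 lb) — short by 153.

5034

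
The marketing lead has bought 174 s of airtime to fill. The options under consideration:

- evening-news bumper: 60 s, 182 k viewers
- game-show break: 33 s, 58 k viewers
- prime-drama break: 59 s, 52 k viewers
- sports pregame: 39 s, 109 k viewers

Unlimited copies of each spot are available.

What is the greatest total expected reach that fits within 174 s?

473

By expected reach per s: evening-news bumper 3.03, sports pregame 2.79, game-show break 1.76, prime-drama break 0.88 lead.
Best packing: 2×evening-news bumper + sports pregame — 159 s, 473 total.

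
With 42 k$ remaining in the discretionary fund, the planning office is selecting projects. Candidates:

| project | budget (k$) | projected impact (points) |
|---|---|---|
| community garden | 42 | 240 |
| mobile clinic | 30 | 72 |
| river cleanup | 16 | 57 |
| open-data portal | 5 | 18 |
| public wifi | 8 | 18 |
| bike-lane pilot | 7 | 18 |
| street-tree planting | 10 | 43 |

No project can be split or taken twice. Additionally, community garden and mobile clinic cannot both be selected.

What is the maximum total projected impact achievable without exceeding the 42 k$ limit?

Community garden uses 42 of the 42 k$ and totals 240.
The closest alternative, river cleanup + open-data portal + public wifi + street-tree planting, reaches only 136.

240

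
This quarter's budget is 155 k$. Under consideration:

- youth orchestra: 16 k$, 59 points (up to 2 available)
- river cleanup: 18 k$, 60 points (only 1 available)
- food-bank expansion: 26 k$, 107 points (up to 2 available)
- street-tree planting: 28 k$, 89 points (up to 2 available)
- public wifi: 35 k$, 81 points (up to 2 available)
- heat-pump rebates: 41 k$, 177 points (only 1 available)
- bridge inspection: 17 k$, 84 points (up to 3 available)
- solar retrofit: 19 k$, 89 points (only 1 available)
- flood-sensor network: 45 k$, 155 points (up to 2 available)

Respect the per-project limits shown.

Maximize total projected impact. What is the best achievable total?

685

Filling by ratio: youth orchestra + food-bank expansion + heat-pump rebates + 3×bridge inspection + solar retrofit for 684, with 2 k$ left unused.
Replace youth orchestra with river cleanup: the trade gains 1 net, giving 685 at 155 k$.
Nothing else within 155 k$ beats 685.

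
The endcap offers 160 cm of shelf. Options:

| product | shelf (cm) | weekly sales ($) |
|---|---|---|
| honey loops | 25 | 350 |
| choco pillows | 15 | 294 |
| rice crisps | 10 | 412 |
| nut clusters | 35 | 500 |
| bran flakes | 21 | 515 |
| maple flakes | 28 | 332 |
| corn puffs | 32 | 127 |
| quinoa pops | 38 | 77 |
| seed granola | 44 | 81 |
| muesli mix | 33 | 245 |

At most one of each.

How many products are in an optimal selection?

6

The maximum weekly sales within 160 cm is 2403.
One optimal bundle: honey loops + choco pillows + rice crisps + nut clusters + bran flakes + maple flakes (134 cm).
Any selection reaching 2403 contains exactly 6 products.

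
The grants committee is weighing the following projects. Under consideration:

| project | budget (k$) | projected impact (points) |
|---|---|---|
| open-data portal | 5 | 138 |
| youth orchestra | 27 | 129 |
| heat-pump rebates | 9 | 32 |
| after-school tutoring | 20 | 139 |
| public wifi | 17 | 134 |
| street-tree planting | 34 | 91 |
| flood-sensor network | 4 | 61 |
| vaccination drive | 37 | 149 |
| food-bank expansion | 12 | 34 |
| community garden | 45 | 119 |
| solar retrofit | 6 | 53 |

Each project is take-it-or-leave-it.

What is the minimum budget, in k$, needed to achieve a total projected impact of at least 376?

Need the lightest bundle worth ≥ 376.
Taking open-data portal + public wifi + flood-sensor network + solar retrofit gives 386 (≥ 376) for 32 k$.
Below 32 k$ the best achievable stays under 376.

32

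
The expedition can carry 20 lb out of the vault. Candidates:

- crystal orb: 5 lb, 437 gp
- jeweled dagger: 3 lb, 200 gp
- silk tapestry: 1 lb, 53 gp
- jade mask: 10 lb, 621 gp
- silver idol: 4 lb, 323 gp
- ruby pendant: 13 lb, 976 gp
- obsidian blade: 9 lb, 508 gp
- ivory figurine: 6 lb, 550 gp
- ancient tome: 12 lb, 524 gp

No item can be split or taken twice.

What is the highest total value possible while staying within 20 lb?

1579

Ranking by ratio (value/lb): ivory figurine 91.67, crystal orb 87.40, silver idol 80.75.
Taking the top-ratio items first gives crystal orb + jeweled dagger + silk tapestry + silver idol + ivory figurine for 1563 (19 lb).
The 12 lb tied up in crystal orb and jeweled dagger and silver idol is better spent on ruby pendant — total rises to 1579 (20 lb).
Nothing else within 20 lb beats 1579.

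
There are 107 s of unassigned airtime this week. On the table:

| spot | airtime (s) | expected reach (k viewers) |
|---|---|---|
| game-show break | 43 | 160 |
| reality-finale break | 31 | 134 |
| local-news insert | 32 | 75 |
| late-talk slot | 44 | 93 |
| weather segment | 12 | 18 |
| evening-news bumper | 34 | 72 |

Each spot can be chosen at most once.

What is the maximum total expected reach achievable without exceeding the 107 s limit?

369

Taking game-show break + reality-finale break + local-news insert: 106 s used, 369 in expected reach.
Next best is game-show break + reality-finale break + weather segment at 312 (86 s) — short by 57.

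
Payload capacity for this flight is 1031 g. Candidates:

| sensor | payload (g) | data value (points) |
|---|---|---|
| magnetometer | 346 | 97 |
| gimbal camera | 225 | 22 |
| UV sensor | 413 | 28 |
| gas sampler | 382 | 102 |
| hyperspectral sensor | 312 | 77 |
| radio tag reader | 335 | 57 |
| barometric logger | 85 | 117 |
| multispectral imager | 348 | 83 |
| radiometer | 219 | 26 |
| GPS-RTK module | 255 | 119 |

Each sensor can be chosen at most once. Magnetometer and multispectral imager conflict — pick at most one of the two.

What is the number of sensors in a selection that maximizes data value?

4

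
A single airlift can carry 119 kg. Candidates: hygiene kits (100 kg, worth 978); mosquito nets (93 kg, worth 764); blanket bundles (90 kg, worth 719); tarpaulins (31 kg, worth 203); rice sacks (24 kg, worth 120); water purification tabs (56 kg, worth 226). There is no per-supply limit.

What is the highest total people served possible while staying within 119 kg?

The ratio ordering already packs tightly: hygiene kits, 100 kg, 978.
The spare 19 kg is too small for any remaining supply, and no exchange beats 978.

978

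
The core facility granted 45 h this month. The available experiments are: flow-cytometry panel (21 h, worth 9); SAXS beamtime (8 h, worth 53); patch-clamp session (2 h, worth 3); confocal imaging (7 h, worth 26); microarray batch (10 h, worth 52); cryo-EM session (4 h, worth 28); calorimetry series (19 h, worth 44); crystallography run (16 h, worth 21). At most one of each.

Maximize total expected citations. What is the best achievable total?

180

The ratio heuristic lands on SAXS beamtime + patch-clamp session + confocal imaging + microarray batch + cryo-EM session (162) but leaves 14 h idle.
Dropping confocal imaging frees 7 h; slotting in calorimetry series (19 h) lifts the total to 180 at 43 h.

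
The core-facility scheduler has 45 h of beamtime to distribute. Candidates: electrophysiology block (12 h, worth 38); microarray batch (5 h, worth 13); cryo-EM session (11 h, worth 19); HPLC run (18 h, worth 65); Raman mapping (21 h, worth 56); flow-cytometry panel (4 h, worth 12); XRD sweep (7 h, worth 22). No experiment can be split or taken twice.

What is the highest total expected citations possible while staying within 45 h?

138

Filling by ratio: electrophysiology block + HPLC run + flow-cytometry panel + XRD sweep for 137, with 4 h left unused.
The 4 h tied up in flow-cytometry panel is better spent on microarray batch — total rises to 138 (42 h).
That's the maximum — no swap from here does better than 138.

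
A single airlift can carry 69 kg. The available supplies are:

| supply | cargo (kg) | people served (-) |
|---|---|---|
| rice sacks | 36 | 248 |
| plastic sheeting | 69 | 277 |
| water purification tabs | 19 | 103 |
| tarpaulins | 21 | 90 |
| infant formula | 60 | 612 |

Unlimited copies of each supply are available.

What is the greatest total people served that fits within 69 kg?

612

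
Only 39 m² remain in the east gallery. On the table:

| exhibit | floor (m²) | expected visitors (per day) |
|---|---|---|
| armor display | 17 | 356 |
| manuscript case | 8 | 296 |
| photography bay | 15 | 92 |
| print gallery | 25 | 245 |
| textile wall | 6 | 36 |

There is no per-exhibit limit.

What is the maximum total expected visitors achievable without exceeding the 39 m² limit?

1220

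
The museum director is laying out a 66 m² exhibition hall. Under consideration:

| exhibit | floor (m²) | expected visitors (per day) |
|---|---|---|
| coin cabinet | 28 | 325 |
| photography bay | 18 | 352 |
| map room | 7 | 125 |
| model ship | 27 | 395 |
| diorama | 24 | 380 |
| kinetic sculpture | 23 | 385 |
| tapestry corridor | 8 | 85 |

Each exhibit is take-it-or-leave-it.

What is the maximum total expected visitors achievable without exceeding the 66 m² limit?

1117

A density-first pass picks photography bay + map room + kinetic sculpture + tapestry corridor — 947 at 56 m².
The 15 m² tied up in map room and tapestry corridor is better spent on diorama — total rises to 1117 (65 m²).
Every other selection either busts 66 m² or fails to beat 1117.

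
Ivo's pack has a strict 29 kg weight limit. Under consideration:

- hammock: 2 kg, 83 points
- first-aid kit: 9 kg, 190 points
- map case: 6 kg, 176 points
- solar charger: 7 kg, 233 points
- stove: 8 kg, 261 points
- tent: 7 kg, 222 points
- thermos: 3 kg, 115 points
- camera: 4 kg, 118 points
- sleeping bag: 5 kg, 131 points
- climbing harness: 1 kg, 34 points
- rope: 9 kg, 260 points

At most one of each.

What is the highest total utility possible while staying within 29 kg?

952

A density-first pass picks hammock + solar charger + stove + tent + thermos + climbing harness — 948 at 28 kg.
The 8 kg tied up in tent and climbing harness is better spent on rope — total rises to 952 (29 kg).
No other feasible combination exceeds 952.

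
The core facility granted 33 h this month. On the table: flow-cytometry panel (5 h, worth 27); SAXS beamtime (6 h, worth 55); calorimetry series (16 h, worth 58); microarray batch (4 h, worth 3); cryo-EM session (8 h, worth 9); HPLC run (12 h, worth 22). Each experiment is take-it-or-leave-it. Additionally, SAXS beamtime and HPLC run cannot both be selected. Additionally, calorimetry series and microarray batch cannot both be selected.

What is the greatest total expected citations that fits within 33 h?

140

Density check — SAXS beamtime 9.17, flow-cytometry panel 5.40, calorimetry series 3.62 are the best per h.
Best packing: flow-cytometry panel + SAXS beamtime + calorimetry series — 27 h, 140 total.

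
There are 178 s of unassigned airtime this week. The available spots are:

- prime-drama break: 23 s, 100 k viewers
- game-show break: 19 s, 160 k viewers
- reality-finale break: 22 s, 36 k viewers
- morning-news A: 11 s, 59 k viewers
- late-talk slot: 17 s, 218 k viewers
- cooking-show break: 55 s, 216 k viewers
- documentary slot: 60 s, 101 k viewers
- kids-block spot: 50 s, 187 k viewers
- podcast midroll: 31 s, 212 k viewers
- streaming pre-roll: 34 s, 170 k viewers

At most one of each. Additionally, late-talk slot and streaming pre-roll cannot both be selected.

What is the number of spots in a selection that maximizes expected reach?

7

The maximum expected reach within 178 s is 1001.
prime-drama break + game-show break + reality-finale break + morning-news A + late-talk slot + cooking-show break + podcast midroll hits 1001 at 178 s.
All optima have 7 spots.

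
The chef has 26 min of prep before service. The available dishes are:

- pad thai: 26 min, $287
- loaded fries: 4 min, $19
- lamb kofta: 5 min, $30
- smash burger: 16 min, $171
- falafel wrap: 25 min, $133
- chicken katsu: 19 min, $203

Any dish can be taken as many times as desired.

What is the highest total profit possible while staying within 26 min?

287

The ratio ordering already packs tightly: pad thai, 26 min, 287.
No other feasible combination exceeds 287.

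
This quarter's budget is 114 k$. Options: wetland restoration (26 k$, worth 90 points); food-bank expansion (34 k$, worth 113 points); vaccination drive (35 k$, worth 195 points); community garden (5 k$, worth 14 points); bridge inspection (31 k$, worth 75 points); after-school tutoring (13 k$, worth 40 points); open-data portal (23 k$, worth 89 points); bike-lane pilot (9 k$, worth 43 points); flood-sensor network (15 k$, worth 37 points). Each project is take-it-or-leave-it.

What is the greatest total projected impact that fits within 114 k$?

Density check — vaccination drive 5.57, bike-lane pilot 4.78, open-data portal 3.87, wetland restoration 3.46 are the best per k$.
Filling by ratio: wetland restoration + vaccination drive + community garden + after-school tutoring + open-data portal + bike-lane pilot for 471, with 3 k$ left unused.
The 31 k$ tied up in wetland restoration and community garden is better spent on food-bank expansion — total rises to 480 (114 k$).
The closest alternative, wetland restoration + vaccination drive + community garden + after-school tutoring + open-data portal + bike-lane pilot, reaches only 471.

480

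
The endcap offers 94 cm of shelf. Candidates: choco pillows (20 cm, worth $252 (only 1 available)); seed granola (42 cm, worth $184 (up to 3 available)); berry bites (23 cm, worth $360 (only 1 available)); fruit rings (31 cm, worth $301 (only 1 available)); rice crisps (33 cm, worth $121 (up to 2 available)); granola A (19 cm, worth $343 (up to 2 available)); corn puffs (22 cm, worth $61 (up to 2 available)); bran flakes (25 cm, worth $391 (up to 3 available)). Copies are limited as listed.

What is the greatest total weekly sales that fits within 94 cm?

1516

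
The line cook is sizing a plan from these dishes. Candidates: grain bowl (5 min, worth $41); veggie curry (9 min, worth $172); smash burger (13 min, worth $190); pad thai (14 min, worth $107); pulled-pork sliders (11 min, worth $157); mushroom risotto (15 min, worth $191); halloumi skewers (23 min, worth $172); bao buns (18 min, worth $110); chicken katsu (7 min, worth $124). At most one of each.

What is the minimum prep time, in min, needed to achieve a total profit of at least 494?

32

Minimise min subject to total profit ≥ 494.
Taking grain bowl + veggie curry + pulled-pork sliders + chicken katsu gives 494 (≥ 494) for 32 min.
Any bundle with less than 32 min falls short of 494.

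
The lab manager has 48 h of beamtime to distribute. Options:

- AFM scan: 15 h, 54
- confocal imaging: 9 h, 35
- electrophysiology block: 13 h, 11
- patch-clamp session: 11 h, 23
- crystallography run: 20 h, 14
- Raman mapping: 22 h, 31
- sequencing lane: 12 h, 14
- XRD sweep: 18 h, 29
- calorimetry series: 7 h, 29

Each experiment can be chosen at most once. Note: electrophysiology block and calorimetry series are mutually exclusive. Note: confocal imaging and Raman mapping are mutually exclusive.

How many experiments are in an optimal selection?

Optimal total is 141.
AFM scan + confocal imaging + patch-clamp session + calorimetry series hits 141 at 42 h.
Any selection reaching 141 contains exactly 4 experiments.

4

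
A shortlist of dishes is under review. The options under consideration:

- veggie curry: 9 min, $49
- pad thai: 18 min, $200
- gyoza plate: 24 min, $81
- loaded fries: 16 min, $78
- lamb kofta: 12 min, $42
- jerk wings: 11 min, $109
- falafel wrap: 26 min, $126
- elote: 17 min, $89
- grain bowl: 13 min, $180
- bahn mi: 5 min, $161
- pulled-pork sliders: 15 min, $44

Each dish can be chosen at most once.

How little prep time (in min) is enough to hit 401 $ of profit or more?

Look for the lowest-prep combination reaching 401.
jerk wings + grain bowl + bahn mi: 450 profit at 29 min.
No combination under 29 min hits 401.

29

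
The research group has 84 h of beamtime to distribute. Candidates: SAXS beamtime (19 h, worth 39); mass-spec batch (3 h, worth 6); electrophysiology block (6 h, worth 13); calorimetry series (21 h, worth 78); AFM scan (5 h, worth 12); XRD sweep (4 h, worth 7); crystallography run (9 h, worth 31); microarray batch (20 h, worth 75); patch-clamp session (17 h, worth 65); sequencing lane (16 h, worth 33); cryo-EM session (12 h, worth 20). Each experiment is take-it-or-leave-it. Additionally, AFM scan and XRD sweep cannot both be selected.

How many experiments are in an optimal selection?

5

Optimal total is 282.
One optimal bundle: calorimetry series + crystallography run + microarray batch + patch-clamp session + sequencing lane (83 h).
All optima have 5 experiments.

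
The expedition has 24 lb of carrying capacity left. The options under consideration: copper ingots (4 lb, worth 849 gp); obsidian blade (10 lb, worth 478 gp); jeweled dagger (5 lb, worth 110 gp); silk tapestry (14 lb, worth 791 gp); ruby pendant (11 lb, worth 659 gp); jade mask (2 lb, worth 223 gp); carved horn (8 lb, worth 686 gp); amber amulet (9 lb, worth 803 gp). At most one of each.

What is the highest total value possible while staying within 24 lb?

2561

Copper ingots + jade mask + carved horn + amber amulet uses 23 of the 24 lb and totals 2561.
Next best is copper ingots + carved horn + amber amulet at 2338 (21 lb) — short by 223.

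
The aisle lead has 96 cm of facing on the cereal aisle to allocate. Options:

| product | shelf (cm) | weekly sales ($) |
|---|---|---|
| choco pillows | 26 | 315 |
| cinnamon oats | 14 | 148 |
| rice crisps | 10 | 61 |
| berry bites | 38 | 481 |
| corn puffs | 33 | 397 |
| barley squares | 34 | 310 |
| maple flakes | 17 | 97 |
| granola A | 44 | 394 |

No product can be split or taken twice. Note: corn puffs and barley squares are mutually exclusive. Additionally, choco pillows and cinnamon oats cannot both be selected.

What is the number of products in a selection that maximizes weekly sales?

4

Best achievable weekly sales is 1087.
cinnamon oats + rice crisps + berry bites + corn puffs hits 1087 at 95 cm.
Every optimal selection uses 4 products.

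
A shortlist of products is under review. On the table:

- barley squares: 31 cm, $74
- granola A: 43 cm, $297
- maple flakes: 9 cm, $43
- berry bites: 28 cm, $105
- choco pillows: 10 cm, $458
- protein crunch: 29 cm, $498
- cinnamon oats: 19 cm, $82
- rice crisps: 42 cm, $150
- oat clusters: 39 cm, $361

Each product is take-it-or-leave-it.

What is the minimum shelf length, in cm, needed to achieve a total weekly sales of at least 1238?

Look for the lowest-shelf combination reaching 1238.
choco pillows + protein crunch + oat clusters reaches 1317 using 78 cm.
Below 78 cm the best achievable stays under 1238.

78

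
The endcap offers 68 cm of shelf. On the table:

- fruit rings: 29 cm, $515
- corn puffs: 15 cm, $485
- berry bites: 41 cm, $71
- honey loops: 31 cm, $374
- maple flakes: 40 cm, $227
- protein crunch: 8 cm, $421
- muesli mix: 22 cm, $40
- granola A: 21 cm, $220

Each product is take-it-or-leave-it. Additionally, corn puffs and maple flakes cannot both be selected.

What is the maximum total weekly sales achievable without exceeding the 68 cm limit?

1421

Ranking by ratio (weekly sales/cm): protein crunch 52.62, corn puffs 32.33, fruit rings 17.76, honey loops 12.06.
Taking fruit rings + corn puffs + protein crunch: 52 cm used, 1421 in weekly sales.
The closest alternative, fruit rings + honey loops + protein crunch, reaches only 1310.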